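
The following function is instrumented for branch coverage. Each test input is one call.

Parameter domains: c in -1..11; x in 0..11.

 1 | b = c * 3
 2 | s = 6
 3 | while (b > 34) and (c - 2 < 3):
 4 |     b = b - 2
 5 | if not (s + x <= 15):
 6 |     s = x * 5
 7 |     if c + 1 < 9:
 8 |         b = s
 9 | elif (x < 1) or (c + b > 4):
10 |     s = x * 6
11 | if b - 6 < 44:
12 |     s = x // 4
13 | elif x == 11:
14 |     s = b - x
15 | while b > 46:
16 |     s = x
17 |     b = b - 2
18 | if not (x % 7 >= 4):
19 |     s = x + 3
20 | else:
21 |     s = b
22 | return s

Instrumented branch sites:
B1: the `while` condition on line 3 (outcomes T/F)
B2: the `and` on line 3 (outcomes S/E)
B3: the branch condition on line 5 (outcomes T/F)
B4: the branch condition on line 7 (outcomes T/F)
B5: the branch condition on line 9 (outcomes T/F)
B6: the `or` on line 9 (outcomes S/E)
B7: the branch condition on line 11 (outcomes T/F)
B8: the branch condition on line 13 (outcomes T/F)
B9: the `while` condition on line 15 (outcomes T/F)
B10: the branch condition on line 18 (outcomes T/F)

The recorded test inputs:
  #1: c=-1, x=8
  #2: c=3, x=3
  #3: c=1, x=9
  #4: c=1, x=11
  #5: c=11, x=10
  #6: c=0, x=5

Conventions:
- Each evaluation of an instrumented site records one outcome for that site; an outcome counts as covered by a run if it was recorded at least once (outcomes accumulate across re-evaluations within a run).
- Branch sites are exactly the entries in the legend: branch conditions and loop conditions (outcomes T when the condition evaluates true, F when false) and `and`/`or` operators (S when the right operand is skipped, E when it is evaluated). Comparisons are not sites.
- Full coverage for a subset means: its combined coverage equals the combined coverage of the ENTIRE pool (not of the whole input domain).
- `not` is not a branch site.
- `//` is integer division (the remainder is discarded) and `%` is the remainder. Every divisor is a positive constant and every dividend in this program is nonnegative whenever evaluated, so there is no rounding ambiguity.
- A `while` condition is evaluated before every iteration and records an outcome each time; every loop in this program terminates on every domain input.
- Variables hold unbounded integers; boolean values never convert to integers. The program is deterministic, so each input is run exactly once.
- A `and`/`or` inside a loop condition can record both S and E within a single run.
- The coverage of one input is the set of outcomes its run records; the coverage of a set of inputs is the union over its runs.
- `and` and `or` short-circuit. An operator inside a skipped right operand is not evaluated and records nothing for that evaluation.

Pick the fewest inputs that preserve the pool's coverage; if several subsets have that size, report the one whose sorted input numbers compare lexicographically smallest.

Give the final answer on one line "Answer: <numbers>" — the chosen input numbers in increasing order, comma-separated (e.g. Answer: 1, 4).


run #1 (c=-1, x=8) runs B2->S, B1->F, B3->F, B6->E, B5->F, B7->T, B9->F, B10->T; records B1=F, B2=S, B3=F, B5=F, B6=E, B7=T, B9=F, B10=T
run #2 (c=3, x=3) runs B2->S, B1->F, B3->F, B6->E, B5->T, B7->T, B9->F, B10->T; records B1=F, B2=S, B3=F, B5=T, B6=E, B7=T, B9=F, B10=T
run #3 (c=1, x=9) runs B2->S, B1->F, B3->F, B6->E, B5->F, B7->T, B9->F, B10->T; records B1=F, B2=S, B3=F, B5=F, B6=E, B7=T, B9=F, B10=T
run #4 (c=1, x=11) runs B2->S, B1->F, B3->T, B4->T, B7->F, B8->T, B9->T, B9->T, B9->T, B9->T, B9->T, B9->F, B10->F; records B1=F, B2=S, B3=T, B4=T, B7=F, B8=T, B9=T, B9=F, B10=F
run #5 (c=11, x=10) runs B2->S, B1->F, B3->T, B4->F, B7->T, B9->F, B10->T; records B1=F, B2=S, B3=T, B4=F, B7=T, B9=F, B10=T
run #6 (c=0, x=5) runs B2->S, B1->F, B3->F, B6->E, B5->F, B7->T, B9->F, B10->F; records B1=F, B2=S, B3=F, B5=F, B6=E, B7=T, B9=F, B10=F
pool-wide coverage (16 outcomes): B1=F, B2=S, B3=T, B3=F, B4=T, B4=F, B5=T, B5=F, B6=E, B7=T, B7=F, B8=T, B9=T, B9=F, B10=T, B10=F
checked all size-1 subsets: none covers 16 outcomes (max 9/16)
checked all size-2 subsets: none covers 16 outcomes (max 14/16)
checked all size-3 subsets: none covers 16 outcomes (max 15/16)
inputs {1, 2, 4, 5} (size 4) cover everything; no size-4 subset with a lexicographically smaller index list covers all 16
Answer: 1, 2, 4, 5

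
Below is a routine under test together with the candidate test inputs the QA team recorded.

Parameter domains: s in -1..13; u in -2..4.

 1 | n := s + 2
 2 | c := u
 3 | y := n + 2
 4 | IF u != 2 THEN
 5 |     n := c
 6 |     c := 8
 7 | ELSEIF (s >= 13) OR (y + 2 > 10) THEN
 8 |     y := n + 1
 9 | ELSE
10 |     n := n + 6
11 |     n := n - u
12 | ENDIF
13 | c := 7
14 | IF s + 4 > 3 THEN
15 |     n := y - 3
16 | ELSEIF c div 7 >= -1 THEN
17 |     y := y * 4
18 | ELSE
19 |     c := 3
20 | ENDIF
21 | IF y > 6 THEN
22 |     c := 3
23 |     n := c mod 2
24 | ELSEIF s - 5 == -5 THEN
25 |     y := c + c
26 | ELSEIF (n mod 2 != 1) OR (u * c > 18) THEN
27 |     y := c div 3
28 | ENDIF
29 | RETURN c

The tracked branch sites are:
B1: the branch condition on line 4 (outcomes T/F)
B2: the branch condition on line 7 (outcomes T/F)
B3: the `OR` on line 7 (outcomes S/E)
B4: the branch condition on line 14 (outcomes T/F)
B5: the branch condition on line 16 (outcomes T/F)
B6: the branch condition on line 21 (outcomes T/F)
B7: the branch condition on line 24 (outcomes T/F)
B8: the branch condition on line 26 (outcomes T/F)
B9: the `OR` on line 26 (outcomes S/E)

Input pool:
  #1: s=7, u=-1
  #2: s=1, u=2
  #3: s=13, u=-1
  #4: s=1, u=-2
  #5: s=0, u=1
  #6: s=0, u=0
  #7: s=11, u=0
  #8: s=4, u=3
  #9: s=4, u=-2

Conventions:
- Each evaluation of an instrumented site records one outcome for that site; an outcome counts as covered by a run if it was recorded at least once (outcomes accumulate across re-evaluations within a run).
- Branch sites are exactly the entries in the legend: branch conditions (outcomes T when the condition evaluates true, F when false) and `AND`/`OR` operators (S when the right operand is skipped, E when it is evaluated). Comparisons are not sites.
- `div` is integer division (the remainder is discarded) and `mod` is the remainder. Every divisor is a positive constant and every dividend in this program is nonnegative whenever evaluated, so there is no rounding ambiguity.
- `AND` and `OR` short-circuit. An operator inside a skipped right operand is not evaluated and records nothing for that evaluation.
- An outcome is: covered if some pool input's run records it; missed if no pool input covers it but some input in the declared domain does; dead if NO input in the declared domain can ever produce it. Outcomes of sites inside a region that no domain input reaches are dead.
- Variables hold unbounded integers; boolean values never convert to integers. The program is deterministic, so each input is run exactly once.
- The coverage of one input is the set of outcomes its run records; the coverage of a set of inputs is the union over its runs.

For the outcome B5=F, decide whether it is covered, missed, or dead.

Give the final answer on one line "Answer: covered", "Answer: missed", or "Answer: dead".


no pool input records B5=F
checking all 105 inputs in the declared domain: B5=F is never recorded -> dead
Answer: dead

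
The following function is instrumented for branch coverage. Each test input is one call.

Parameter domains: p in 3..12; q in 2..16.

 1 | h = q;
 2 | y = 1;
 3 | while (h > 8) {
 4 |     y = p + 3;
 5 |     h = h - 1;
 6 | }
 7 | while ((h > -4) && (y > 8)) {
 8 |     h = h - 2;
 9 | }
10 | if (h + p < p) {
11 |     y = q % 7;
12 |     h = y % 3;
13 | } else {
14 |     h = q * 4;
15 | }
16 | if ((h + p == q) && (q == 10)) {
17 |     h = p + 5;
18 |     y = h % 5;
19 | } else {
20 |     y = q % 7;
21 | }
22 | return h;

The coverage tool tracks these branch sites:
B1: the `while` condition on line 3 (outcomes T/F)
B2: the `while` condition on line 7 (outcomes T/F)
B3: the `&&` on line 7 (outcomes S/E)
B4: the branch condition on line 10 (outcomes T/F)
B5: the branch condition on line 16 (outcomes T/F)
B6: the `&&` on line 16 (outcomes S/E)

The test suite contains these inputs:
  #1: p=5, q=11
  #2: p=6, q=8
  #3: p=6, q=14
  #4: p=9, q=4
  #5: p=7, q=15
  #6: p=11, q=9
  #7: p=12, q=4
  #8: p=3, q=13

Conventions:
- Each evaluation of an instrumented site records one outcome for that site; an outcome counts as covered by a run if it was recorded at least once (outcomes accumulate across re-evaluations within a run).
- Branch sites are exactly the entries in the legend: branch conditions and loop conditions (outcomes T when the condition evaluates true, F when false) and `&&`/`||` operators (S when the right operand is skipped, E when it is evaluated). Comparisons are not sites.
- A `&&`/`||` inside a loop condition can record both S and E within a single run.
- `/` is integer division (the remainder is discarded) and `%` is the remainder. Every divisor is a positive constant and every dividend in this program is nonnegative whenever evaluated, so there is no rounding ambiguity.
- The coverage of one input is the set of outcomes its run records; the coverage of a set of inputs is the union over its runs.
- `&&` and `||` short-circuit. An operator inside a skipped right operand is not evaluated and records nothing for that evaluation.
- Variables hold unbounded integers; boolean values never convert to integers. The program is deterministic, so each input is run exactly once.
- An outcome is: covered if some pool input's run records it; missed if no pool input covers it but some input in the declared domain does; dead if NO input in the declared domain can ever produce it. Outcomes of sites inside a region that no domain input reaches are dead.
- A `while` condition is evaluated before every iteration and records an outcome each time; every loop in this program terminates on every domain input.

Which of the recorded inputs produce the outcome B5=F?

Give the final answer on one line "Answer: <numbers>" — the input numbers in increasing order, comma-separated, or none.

input #1 (p=5, q=11): records B5=F
input #2 (p=6, q=8): records B5=F
input #3 (p=6, q=14): records B5=F
input #4 (p=9, q=4): records B5=F
input #5 (p=7, q=15): records B5=F
input #6 (p=11, q=9): records B5=F
input #7 (p=12, q=4): records B5=F
input #8 (p=3, q=13): records B5=F

Answer: 1, 2, 3, 4, 5, 6, 7, 8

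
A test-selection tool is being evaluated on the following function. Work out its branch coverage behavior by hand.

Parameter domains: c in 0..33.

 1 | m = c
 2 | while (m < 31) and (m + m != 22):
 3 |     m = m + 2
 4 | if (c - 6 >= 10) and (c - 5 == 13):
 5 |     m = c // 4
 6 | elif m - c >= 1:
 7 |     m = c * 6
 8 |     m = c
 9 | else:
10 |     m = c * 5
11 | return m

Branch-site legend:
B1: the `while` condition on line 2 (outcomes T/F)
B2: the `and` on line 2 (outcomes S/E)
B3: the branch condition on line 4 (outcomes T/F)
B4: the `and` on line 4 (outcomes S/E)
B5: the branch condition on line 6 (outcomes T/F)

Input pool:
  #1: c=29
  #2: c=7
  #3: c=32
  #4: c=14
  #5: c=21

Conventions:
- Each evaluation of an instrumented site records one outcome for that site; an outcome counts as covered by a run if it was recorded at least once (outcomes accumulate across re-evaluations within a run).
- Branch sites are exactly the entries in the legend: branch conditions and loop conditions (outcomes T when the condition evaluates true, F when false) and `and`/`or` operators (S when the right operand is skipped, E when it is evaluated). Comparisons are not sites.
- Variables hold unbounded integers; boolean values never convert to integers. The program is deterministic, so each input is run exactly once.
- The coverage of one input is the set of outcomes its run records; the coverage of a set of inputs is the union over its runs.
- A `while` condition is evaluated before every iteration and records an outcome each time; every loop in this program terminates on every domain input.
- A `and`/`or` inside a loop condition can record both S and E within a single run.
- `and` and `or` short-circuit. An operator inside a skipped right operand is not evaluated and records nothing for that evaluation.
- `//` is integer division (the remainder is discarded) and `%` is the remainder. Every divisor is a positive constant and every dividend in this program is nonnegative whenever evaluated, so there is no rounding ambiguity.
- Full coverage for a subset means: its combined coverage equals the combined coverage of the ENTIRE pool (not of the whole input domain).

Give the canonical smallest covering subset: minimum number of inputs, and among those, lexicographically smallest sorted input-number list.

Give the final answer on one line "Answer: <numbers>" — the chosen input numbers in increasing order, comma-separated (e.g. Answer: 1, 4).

test 1 (c=29) fires B2->E, B1->T, B2->S, B1->F, B4->E, B3->F, B5->T; hits B1=T, B1=F, B2=S, B2=E, B3=F, B4=E, B5=T
test 2 (c=7) fires B2->E, B1->T, B2->E, B1->T, B2->E, B1->F, B4->S, B3->F, B5->T; hits B1=T, B1=F, B2=E, B3=F, B4=S, B5=T
test 3 (c=32) fires B2->S, B1->F, B4->E, B3->F, B5->F; hits B1=F, B2=S, B3=F, B4=E, B5=F
test 4 (c=14) fires B2->E, B1->T, B2->E, B1->T, B2->E, B1->T, B2->E, B1->T, B2->E, B1->T, B2->E, B1->T, B2->E, B1->T, ...; hits B1=T, B1=F, B2=S, B2=E, B3=F, B4=S, B5=T
test 5 (c=21) fires B2->E, B1->T, B2->E, B1->T, B2->E, B1->T, B2->E, B1->T, B2->E, B1->T, B2->S, B1->F, B4->E, B3->F, ...; hits B1=T, B1=F, B2=S, B2=E, B3=F, B4=E, B5=T
pool-wide coverage (9 outcomes): B1=T, B1=F, B2=S, B2=E, B3=F, B4=S, B4=E, B5=T, B5=F
every size-1 subset falls short of the 9 outcomes (best: 7/9)
the canonical winner is {2, 3}: size 2, full 9-outcome coverage, earliest index list among size-2 covers

Answer: 2, 3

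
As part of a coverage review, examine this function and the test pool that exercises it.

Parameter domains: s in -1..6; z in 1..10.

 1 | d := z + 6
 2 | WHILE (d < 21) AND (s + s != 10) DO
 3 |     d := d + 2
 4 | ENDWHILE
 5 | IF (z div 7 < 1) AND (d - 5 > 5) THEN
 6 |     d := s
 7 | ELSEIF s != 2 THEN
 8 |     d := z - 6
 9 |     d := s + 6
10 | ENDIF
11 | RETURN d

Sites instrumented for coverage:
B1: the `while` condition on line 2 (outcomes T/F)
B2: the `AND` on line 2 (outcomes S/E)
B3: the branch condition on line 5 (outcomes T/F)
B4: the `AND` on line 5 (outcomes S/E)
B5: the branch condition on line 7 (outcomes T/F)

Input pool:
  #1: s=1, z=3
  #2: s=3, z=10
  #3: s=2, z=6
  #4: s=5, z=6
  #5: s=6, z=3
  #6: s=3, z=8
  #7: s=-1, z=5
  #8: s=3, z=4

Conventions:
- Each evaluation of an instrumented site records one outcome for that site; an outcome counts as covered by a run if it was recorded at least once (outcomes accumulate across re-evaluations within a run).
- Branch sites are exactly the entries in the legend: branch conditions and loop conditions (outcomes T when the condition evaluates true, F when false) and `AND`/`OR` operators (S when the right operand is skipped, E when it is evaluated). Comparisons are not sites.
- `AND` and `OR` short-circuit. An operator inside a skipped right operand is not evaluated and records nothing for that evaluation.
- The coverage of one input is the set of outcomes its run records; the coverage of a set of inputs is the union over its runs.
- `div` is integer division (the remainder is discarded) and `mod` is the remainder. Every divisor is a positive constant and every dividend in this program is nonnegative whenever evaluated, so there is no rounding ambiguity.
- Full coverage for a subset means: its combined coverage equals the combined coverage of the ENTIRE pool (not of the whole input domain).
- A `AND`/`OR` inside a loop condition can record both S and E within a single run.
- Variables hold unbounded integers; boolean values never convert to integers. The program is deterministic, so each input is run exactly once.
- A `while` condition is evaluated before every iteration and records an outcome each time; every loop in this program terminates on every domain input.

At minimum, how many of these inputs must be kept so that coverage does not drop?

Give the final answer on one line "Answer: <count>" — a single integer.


run #1 (s=1, z=3) runs B2->E, B1->T, B2->E, B1->T, B2->E, B1->T, B2->E, B1->T, B2->E, B1->T, B2->E, B1->T, B2->S, B1->F, ...; records B1=T, B1=F, B2=S, B2=E, B3=T, B4=E
run #2 (s=3, z=10) runs B2->E, B1->T, B2->E, B1->T, B2->E, B1->T, B2->S, B1->F, B4->S, B3->F, B5->T; records B1=T, B1=F, B2=S, B2=E, B3=F, B4=S, B5=T
run #3 (s=2, z=6) runs B2->E, B1->T, B2->E, B1->T, B2->E, B1->T, B2->E, B1->T, B2->E, B1->T, B2->S, B1->F, B4->E, B3->T; records B1=T, B1=F, B2=S, B2=E, B3=T, B4=E
run #4 (s=5, z=6) runs B2->E, B1->F, B4->E, B3->T; records B1=F, B2=E, B3=T, B4=E
run #5 (s=6, z=3) runs B2->E, B1->T, B2->E, B1->T, B2->E, B1->T, B2->E, B1->T, B2->E, B1->T, B2->E, B1->T, B2->S, B1->F, ...; records B1=T, B1=F, B2=S, B2=E, B3=T, B4=E
run #6 (s=3, z=8) runs B2->E, B1->T, B2->E, B1->T, B2->E, B1->T, B2->E, B1->T, B2->S, B1->F, B4->S, B3->F, B5->T; records B1=T, B1=F, B2=S, B2=E, B3=F, B4=S, B5=T
run #7 (s=-1, z=5) runs B2->E, B1->T, B2->E, B1->T, B2->E, B1->T, B2->E, B1->T, B2->E, B1->T, B2->S, B1->F, B4->E, B3->T; records B1=T, B1=F, B2=S, B2=E, B3=T, B4=E
run #8 (s=3, z=4) runs B2->E, B1->T, B2->E, B1->T, B2->E, B1->T, B2->E, B1->T, B2->E, B1->T, B2->E, B1->T, B2->S, B1->F, ...; records B1=T, B1=F, B2=S, B2=E, B3=T, B4=E
together the pool reaches 9 outcomes: B1=T, B1=F, B2=S, B2=E, B3=T, B3=F, B4=S, B4=E, B5=T
every size-1 subset falls short of the 9 outcomes (best: 7/9)
size 2: inputs {1, 2} cover all 9 outcomes, and no lexicographically smaller subset of this size does
Answer: 2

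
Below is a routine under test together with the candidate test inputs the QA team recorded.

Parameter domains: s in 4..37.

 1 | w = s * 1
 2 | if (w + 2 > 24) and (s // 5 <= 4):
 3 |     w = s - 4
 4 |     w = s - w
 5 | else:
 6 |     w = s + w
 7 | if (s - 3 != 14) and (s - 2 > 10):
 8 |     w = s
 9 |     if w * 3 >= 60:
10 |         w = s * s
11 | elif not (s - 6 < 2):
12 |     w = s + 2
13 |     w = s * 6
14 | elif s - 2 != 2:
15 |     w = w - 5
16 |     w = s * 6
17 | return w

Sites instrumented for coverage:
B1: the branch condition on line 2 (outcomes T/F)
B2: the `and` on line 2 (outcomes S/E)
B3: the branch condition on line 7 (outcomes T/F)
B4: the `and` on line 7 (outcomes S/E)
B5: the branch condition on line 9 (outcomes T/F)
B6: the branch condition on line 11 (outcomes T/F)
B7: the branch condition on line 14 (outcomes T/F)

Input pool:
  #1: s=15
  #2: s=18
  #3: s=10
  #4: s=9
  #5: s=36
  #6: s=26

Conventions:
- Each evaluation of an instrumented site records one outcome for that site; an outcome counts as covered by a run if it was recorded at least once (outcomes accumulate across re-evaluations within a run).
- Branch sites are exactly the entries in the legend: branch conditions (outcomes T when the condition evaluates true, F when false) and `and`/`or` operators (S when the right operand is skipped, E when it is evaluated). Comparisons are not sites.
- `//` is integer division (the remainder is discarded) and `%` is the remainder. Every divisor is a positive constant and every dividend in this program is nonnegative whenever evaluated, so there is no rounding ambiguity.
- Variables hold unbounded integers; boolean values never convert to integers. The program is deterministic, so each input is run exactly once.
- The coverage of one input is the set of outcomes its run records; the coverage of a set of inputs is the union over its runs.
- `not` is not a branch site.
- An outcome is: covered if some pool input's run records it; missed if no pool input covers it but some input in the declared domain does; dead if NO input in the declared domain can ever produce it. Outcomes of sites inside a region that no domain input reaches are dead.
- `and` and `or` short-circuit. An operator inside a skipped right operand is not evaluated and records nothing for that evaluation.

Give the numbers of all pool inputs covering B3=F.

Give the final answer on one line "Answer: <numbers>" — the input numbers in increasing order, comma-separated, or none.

input #1 (s=15): does not produce B3=F
input #2 (s=18): does not produce B3=F
input #3 (s=10): produces B3=F
input #4 (s=9): produces B3=F
input #5 (s=36): does not produce B3=F
input #6 (s=26): does not produce B3=F

Answer: 3, 4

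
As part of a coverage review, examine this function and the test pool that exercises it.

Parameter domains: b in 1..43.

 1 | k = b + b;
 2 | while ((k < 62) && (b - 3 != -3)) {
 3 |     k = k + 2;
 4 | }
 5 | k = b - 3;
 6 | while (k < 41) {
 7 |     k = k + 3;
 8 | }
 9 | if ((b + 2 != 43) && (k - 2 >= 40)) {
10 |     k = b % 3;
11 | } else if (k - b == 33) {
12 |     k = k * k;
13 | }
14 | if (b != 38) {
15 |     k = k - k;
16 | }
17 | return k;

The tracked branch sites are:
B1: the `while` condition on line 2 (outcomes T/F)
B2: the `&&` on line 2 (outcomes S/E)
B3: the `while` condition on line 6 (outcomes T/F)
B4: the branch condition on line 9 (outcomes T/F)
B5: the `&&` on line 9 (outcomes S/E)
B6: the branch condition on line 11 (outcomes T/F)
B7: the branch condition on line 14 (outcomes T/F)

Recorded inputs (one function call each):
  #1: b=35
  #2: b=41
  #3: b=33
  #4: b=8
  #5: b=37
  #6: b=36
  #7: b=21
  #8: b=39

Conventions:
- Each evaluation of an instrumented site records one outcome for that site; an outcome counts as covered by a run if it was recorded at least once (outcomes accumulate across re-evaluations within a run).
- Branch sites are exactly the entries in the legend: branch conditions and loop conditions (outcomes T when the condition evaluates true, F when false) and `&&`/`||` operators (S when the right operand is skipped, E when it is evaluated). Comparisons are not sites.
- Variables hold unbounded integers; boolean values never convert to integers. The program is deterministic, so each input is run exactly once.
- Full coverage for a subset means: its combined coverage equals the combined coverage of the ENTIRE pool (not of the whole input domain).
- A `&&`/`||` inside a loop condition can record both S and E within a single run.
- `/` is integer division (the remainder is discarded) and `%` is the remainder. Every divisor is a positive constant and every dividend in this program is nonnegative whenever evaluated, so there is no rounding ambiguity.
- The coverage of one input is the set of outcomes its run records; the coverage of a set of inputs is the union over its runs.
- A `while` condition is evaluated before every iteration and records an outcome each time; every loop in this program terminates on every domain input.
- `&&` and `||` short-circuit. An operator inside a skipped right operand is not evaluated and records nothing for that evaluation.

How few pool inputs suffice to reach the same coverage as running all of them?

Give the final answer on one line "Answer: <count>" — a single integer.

input #1 (b=35): events B2->S, B1->F, B3->T, B3->T, B3->T, B3->F, B5->E, B4->F, B6->F, B7->T; covers B1=F, B2=S, B3=T, B3=F, B4=F, B5=E, B6=F, B7=T
input #2 (b=41): events B2->S, B1->F, B3->T, B3->F, B5->S, B4->F, B6->F, B7->T; covers B1=F, B2=S, B3=T, B3=F, B4=F, B5=S, B6=F, B7=T
input #3 (b=33): events B2->S, B1->F, B3->T, B3->T, B3->T, B3->T, B3->F, B5->E, B4->T, B7->T; covers B1=F, B2=S, B3=T, B3=F, B4=T, B5=E, B7=T
input #4 (b=8): events B2->E, B1->T, B2->E, B1->T, B2->E, B1->T, B2->E, B1->T, B2->E, B1->T, B2->E, B1->T, B2->E, B1->T, ...; covers B1=T, B1=F, B2=S, B2=E, B3=T, B3=F, B4=F, B5=E, B6=T, B7=T
input #5 (b=37): events B2->S, B1->F, B3->T, B3->T, B3->T, B3->F, B5->E, B4->T, B7->T; covers B1=F, B2=S, B3=T, B3=F, B4=T, B5=E, B7=T
input #6 (b=36): events B2->S, B1->F, B3->T, B3->T, B3->T, B3->F, B5->E, B4->T, B7->T; covers B1=F, B2=S, B3=T, B3=F, B4=T, B5=E, B7=T
input #7 (b=21): events B2->E, B1->T, B2->E, B1->T, B2->E, B1->T, B2->E, B1->T, B2->E, B1->T, B2->E, B1->T, B2->E, B1->T, ...; covers B1=T, B1=F, B2=S, B2=E, B3=T, B3=F, B4=T, B5=E, B7=T
input #8 (b=39): events B2->S, B1->F, B3->T, B3->T, B3->F, B5->E, B4->T, B7->T; covers B1=F, B2=S, B3=T, B3=F, B4=T, B5=E, B7=T
the full pool covers 13 outcomes: B1=T, B1=F, B2=S, B2=E, B3=T, B3=F, B4=T, B4=F, B5=S, B5=E, B6=T, B6=F, B7=T
every size-1 subset falls short of the 13 outcomes (best: 10/13)
every size-2 subset falls short of the 13 outcomes (best: 12/13)
size 3: inputs {2, 3, 4} cover all 13 outcomes, and no lexicographically smaller subset of this size does

Answer: 3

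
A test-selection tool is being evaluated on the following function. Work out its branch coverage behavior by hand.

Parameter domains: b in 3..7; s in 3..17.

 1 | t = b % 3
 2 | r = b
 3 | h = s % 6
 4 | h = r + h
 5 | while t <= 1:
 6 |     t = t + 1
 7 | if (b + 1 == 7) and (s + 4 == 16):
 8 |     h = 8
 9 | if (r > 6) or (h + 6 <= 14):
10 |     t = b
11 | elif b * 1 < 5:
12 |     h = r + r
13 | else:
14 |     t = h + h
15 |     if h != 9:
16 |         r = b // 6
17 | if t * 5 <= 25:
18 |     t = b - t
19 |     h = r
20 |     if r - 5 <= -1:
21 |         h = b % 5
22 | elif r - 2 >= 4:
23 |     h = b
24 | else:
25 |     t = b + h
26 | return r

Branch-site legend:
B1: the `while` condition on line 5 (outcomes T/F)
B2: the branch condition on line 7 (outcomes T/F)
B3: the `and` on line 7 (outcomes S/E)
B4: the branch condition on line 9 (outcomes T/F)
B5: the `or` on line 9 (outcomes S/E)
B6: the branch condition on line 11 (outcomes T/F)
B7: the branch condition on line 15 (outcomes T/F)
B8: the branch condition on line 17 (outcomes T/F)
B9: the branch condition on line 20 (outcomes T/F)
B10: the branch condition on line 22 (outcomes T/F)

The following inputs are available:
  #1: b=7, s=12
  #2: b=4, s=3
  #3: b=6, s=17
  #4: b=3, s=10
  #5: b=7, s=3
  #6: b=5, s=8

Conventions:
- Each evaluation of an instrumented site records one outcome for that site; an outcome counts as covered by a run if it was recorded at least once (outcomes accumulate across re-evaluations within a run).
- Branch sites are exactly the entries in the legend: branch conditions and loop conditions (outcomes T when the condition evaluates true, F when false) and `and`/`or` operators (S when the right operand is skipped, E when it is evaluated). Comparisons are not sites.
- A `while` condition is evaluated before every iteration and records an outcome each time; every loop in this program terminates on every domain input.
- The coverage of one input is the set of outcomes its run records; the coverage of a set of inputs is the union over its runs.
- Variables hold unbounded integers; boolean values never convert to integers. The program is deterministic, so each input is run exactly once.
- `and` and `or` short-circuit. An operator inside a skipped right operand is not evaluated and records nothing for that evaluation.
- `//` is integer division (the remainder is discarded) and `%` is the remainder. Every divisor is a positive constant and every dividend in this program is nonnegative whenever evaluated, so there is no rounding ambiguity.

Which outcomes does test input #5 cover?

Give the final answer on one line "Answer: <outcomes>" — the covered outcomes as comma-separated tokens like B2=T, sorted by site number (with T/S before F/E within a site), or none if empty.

Simulating input #5 (b=7, s=3) step by step:
  B1->T, B1->F, B3->S, B2->F, B5->S, B4->T, B8->F, B10->T
deduplicating events, the covered set is: B1=T, B1=F, B2=F, B3=S, B4=T, B5=S, B8=F, B10=T

Answer: B1=T, B1=F, B2=F, B3=S, B4=T, B5=S, B8=F, B10=T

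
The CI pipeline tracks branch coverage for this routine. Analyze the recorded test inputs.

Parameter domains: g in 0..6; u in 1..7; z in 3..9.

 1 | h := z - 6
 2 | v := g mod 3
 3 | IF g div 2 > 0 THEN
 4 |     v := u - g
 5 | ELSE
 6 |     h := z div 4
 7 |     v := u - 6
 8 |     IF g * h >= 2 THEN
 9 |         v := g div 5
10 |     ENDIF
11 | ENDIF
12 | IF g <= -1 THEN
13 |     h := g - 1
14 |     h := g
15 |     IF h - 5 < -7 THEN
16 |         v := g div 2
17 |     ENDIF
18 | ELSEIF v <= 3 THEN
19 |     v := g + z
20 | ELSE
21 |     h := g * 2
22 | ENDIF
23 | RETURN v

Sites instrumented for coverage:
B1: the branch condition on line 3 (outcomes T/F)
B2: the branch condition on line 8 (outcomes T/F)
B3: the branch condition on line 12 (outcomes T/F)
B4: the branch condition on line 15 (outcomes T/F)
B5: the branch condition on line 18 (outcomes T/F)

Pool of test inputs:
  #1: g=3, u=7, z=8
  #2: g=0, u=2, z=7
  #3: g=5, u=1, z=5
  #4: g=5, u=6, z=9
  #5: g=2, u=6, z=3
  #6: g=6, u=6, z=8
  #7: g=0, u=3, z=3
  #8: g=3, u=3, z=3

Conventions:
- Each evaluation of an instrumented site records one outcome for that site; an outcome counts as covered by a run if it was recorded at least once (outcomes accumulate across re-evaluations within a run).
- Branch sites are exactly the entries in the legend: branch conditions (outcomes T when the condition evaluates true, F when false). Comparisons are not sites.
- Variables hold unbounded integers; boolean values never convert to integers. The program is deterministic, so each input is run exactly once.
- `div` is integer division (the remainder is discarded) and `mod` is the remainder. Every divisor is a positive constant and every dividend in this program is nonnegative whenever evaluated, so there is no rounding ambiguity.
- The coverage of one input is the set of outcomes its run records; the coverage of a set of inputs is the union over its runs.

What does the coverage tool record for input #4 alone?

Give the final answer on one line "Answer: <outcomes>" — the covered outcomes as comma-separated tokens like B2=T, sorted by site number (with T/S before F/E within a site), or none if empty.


Tracing the run of input #4 (g=5, u=6, z=9):
  B1->T, B3->F, B5->T
distinct outcomes covered: B1=T, B3=F, B5=T
Answer: B1=T, B3=F, B5=T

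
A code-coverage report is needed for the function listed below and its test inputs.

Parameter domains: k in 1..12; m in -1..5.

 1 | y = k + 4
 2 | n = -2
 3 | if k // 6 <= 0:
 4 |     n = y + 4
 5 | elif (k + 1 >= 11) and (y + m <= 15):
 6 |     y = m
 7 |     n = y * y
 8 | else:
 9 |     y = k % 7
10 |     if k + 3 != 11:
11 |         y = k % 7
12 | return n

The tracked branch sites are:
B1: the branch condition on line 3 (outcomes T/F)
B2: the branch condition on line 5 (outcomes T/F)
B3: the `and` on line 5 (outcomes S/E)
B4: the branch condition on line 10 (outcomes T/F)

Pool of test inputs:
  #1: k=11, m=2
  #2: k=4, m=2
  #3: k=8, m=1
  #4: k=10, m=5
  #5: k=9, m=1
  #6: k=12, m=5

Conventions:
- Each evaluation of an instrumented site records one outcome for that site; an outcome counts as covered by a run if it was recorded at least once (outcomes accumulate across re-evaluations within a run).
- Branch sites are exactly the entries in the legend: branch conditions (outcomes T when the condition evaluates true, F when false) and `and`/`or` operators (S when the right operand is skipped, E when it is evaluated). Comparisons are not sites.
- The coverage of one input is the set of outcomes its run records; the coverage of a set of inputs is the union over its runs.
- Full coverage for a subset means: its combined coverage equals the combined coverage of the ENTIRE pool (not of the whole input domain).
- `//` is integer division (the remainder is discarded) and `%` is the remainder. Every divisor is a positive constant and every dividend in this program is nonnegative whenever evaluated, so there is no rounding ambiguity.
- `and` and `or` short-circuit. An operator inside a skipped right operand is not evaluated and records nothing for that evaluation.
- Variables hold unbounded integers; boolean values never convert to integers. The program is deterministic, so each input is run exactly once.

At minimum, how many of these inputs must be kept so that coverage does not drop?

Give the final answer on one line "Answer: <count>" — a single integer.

input #1 (k=11, m=2): covers B1=F, B2=F, B3=E, B4=T
input #2 (k=4, m=2): covers B1=T
input #3 (k=8, m=1): covers B1=F, B2=F, B3=S, B4=F
input #4 (k=10, m=5): covers B1=F, B2=F, B3=E, B4=T
input #5 (k=9, m=1): covers B1=F, B2=F, B3=S, B4=T
input #6 (k=12, m=5): covers B1=F, B2=F, B3=E, B4=T
union over all inputs: B1=T, B1=F, B2=F, B3=S, B3=E, B4=T, B4=F (7 outcomes)
every size-1 subset falls short of the 7 outcomes (best: 4/7)
every size-2 subset falls short of the 7 outcomes (best: 6/7)
size 3: inputs {1, 2, 3} cover all 7 outcomes, and no lexicographically smaller subset of this size does

Answer: 3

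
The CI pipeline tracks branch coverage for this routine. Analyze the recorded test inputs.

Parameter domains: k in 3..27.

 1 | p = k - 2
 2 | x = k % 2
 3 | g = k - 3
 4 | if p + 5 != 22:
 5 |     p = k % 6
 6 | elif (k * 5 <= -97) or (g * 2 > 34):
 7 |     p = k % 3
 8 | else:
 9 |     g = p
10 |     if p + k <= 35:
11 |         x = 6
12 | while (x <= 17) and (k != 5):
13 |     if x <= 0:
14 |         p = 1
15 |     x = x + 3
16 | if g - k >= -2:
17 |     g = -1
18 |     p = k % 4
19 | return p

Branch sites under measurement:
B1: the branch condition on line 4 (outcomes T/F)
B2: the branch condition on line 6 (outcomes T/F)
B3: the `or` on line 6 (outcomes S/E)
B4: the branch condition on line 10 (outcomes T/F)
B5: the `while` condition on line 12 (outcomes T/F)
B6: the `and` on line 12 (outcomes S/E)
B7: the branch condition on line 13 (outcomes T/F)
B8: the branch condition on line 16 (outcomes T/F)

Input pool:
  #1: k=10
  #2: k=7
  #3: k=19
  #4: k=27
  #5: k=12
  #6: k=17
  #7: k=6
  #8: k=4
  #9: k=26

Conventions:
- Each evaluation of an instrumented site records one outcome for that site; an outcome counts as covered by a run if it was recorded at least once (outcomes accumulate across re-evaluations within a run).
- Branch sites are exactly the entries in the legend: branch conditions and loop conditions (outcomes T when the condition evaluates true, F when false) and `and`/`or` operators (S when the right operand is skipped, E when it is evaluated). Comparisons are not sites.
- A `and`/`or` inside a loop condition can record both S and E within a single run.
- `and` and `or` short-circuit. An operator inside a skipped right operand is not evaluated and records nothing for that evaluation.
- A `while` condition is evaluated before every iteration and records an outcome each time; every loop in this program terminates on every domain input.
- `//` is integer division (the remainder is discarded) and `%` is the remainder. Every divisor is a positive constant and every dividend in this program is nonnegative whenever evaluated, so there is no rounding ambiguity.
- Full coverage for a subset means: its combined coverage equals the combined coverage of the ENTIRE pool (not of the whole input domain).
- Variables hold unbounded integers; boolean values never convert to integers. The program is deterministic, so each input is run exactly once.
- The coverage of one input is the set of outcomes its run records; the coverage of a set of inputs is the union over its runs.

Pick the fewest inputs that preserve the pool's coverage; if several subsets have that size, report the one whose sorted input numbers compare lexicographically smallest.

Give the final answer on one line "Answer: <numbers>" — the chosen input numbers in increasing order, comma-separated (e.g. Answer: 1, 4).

test 1 (k=10) fires B1->T, B6->E, B5->T, B7->T, B6->E, B5->T, B7->F, B6->E, B5->T, B7->F, B6->E, B5->T, B7->F, B6->E, ...; hits B1=T, B5=T, B5=F, B6=S, B6=E, B7=T, B7=F, B8=F
test 2 (k=7) fires B1->T, B6->E, B5->T, B7->F, B6->E, B5->T, B7->F, B6->E, B5->T, B7->F, B6->E, B5->T, B7->F, B6->E, ...; hits B1=T, B5=T, B5=F, B6=S, B6=E, B7=F, B8=F
test 3 (k=19) fires B1->F, B3->E, B2->F, B4->F, B6->E, B5->T, B7->F, B6->E, B5->T, B7->F, B6->E, B5->T, B7->F, B6->E, ...; hits B1=F, B2=F, B3=E, B4=F, B5=T, B5=F, B6=S, B6=E, B7=F, B8=T
test 4 (k=27) fires B1->T, B6->E, B5->T, B7->F, B6->E, B5->T, B7->F, B6->E, B5->T, B7->F, B6->E, B5->T, B7->F, B6->E, ...; hits B1=T, B5=T, B5=F, B6=S, B6=E, B7=F, B8=F
test 5 (k=12) fires B1->T, B6->E, B5->T, B7->T, B6->E, B5->T, B7->F, B6->E, B5->T, B7->F, B6->E, B5->T, B7->F, B6->E, ...; hits B1=T, B5=T, B5=F, B6=S, B6=E, B7=T, B7=F, B8=F
test 6 (k=17) fires B1->T, B6->E, B5->T, B7->F, B6->E, B5->T, B7->F, B6->E, B5->T, B7->F, B6->E, B5->T, B7->F, B6->E, ...; hits B1=T, B5=T, B5=F, B6=S, B6=E, B7=F, B8=F
test 7 (k=6) fires B1->T, B6->E, B5->T, B7->T, B6->E, B5->T, B7->F, B6->E, B5->T, B7->F, B6->E, B5->T, B7->F, B6->E, ...; hits B1=T, B5=T, B5=F, B6=S, B6=E, B7=T, B7=F, B8=F
test 8 (k=4) fires B1->T, B6->E, B5->T, B7->T, B6->E, B5->T, B7->F, B6->E, B5->T, B7->F, B6->E, B5->T, B7->F, B6->E, ...; hits B1=T, B5=T, B5=F, B6=S, B6=E, B7=T, B7=F, B8=F
test 9 (k=26) fires B1->T, B6->E, B5->T, B7->T, B6->E, B5->T, B7->F, B6->E, B5->T, B7->F, B6->E, B5->T, B7->F, B6->E, ...; hits B1=T, B5=T, B5=F, B6=S, B6=E, B7=T, B7=F, B8=F
the full pool covers 13 outcomes: B1=T, B1=F, B2=F, B3=E, B4=F, B5=T, B5=F, B6=S, B6=E, B7=T, B7=F, B8=T, B8=F
checked all size-1 subsets: none covers 13 outcomes (max 10/13)
at size 2, {1, 3} reaches all 13 outcomes; every lexicographically earlier size-2 subset fails

Answer: 1, 3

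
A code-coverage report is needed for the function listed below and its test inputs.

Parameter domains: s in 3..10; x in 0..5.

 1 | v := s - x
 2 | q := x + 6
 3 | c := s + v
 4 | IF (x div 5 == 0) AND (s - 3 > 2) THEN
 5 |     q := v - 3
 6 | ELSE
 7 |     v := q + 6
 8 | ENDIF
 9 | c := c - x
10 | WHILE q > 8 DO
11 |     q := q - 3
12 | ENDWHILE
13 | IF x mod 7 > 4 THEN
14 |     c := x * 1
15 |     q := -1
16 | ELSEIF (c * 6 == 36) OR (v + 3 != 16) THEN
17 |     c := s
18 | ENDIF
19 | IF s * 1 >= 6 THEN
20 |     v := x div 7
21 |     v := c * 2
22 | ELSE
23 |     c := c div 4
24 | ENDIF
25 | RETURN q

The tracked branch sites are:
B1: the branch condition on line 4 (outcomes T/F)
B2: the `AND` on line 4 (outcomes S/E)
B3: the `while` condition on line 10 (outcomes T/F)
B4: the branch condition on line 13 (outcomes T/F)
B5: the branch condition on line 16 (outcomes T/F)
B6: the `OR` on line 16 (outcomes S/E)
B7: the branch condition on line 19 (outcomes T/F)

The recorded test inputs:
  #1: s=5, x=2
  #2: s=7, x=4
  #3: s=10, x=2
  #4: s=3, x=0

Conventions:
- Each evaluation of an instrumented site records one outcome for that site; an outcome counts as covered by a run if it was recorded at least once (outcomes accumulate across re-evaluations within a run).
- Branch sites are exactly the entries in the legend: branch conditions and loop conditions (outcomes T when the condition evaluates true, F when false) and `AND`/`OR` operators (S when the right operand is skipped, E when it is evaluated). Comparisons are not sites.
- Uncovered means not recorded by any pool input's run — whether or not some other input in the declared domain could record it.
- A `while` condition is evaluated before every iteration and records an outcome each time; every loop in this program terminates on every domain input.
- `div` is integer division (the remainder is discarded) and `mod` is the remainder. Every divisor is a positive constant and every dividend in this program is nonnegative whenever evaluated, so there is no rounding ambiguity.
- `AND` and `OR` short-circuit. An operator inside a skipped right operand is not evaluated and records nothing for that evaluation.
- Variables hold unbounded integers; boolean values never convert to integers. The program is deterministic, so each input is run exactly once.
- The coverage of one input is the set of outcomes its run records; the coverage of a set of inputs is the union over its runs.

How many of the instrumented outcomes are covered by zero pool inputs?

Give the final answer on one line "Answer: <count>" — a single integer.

input #1 (s=5, x=2): covers B1=F, B2=E, B3=F, B4=F, B5=T, B6=S, B7=F
input #2 (s=7, x=4): covers B1=T, B2=E, B3=F, B4=F, B5=T, B6=S, B7=T
input #3 (s=10, x=2): covers B1=T, B2=E, B3=F, B4=F, B5=T, B6=E, B7=T
input #4 (s=3, x=0): covers B1=F, B2=E, B3=F, B4=F, B5=T, B6=S, B7=F
union over the pool: B1=T, B1=F, B2=E, B3=F, B4=F, B5=T, B6=S, B6=E, B7=T, B7=F
uncovered (4 of 14): B2=S, B3=T, B4=T, B5=F

Answer: 4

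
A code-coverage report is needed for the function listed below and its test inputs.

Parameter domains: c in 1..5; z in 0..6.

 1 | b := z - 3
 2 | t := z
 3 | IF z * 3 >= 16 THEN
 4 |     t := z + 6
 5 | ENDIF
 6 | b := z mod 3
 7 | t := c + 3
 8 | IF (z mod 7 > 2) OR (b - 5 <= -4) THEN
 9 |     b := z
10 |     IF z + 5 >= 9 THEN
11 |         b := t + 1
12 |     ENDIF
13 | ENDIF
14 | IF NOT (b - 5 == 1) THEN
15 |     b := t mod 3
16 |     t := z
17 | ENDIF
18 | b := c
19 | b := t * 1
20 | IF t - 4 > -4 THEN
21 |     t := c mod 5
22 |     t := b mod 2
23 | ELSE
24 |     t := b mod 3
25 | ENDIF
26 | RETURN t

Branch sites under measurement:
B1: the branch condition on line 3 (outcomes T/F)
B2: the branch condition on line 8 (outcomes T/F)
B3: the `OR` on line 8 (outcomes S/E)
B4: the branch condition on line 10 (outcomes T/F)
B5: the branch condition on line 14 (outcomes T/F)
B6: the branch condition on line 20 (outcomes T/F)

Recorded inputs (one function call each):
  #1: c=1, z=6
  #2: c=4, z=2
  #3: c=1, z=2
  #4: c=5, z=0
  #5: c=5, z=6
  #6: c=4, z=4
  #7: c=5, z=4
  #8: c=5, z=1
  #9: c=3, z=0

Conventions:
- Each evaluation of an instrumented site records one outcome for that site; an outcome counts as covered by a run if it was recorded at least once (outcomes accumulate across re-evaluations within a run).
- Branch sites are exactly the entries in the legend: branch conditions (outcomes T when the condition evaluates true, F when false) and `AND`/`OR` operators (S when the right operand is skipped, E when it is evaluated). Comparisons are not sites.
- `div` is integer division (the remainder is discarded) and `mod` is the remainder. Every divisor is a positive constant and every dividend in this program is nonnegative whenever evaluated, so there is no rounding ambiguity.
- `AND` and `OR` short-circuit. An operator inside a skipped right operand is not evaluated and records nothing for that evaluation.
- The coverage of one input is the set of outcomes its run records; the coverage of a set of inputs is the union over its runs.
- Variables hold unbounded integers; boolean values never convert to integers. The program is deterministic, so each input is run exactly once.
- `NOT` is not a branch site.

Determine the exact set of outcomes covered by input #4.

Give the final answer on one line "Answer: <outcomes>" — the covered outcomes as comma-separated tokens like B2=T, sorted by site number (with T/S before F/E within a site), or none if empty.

Running input #4 (c=5, z=0), event by event:
  B1->F, B3->E, B2->T, B4->F, B5->T, B6->F
deduplicating events, the covered set is: B1=F, B2=T, B3=E, B4=F, B5=T, B6=F

Answer: B1=F, B2=T, B3=E, B4=F, B5=T, B6=F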